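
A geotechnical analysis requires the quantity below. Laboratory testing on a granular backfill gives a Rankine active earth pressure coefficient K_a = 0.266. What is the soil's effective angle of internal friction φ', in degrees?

K_a = tan²(45° − φ/2) ⇒ 45° − φ/2 = arctan(√0.266) = 27.28°.
φ = 2(45° − 27.28°) = 35.43°.

35.4°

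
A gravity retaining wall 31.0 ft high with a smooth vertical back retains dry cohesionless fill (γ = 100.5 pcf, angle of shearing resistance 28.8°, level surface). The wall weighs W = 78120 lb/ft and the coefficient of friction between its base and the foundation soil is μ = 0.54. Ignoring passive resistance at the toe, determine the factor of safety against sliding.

2.50

K_a = tan²(45° − 28.8°/2) = 0.3498.
P_a = ½K_aγH² = 0.5×0.3498×100.5×31.0² = 16890 lb/ft, acting at H/3 = 10.33 ft above the base.
FS_sliding = μW / P_a = 0.54×78120 / 16890 = 2.498.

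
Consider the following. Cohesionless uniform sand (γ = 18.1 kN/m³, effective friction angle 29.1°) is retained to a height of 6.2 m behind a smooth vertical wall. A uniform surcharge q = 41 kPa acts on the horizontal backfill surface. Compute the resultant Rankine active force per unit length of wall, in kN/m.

K_a = tan²(45° − φ/2) = 0.3456.
Soil triangle: ½ K_a γ H² = 0.5×0.3456×18.1×6.2² = 120.2 kN/m.
Surcharge rectangle: K_a q H = 0.3456×41×6.2 = 87.85 kN/m.
Total = 120.2 + 87.85 = 208.1 kN/m.

208 kN/m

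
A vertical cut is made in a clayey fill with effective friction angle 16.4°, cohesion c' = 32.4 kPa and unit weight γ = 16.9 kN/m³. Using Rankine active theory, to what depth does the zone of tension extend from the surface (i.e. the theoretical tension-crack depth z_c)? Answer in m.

K_a = tan²(45° − 16.4°/2) = 0.5596; √K_a = 0.7481.
The active pressure is zero where K_a γ z = 2c√K_a, so z_c = 2c/(γ√K_a) = 2×32.4/(16.9×0.7481) = 5.125 m.

5.13 m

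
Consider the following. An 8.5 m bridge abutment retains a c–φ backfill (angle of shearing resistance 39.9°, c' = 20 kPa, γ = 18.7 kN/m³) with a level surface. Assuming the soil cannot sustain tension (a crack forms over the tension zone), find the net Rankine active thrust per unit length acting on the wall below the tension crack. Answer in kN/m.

31.4 kN/m

K_a = 0.2184; √K_a = 0.4674.
Tension-crack depth z_c = 2c/(γ√K_a) = 2×20/(18.7×0.4674) = 4.577 m.
σ_a at base = K_a γ H − 2c√K_a = 0.2184×18.7×8.5 − 2×20×0.4674 = 16.03 kPa.
P_a = ½ × 16.03 × (H − z_c) = 0.5×16.03×3.923 = 31.44 kN/m.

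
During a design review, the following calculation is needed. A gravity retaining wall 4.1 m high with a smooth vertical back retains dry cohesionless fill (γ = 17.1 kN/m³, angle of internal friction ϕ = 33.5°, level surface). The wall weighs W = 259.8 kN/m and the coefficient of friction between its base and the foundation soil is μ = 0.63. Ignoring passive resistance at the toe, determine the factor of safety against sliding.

3.94

K_a = tan²(45° − 33.5°/2) = 0.2887.
P_a = ½K_aγH² = 0.5×0.2887×17.1×4.1² = 41.50 kN/m, acting at H/3 = 1.367 m above the base.
FS_sliding = μW / P_a = 0.63×259.8 / 41.50 = 3.944.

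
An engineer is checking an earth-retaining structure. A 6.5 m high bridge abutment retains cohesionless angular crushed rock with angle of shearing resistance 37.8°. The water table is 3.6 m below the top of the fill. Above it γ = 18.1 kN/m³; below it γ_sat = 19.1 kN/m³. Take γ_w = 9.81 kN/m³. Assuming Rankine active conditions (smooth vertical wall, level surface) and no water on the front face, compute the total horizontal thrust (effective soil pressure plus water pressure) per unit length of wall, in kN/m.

124 kN/m

K_a = tan²(45° − φ/2) = 0.2400.
γ' = 19.1 − 9.81 = 9.290 kN/m³. Depth below WT = 2.9 m.
σ'_h at WT = K_a γ d_w = 15.64 kPa; at base = 15.64 + K_a γ' × 2.9 = 22.10 kPa.
P₁ (0–3.6 m) = ½×15.64×3.6 = 28.15. P₂ (3.6–6.5 m) = ½(15.64+22.10)×2.9 = 54.73.
P_w = ½ γ_w h₂² = 0.5×9.81×2.9² = 41.25. Total = 28.15+54.73+41.25 = 124.1 kN/m.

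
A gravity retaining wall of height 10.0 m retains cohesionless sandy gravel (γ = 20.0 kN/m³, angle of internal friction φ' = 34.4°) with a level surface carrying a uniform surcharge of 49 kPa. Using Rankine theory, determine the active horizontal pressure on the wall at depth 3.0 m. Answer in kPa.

30.3 kPa

K_a = (1 − sin φ)/(1 + sin φ) = 0.2780.
σ_v = γz + q = 20.0 × 3.0 + 49 = 109.0 kPa.
σ_h = K_a σ_v = 0.2780 × 109.0 = 30.30 kPa.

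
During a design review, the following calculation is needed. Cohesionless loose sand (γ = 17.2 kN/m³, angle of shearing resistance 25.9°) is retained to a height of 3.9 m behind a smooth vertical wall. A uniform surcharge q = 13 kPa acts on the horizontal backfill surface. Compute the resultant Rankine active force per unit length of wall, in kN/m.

71.1 kN/m

K_a = tan²(45° − φ/2) = 0.3920.
Soil triangle: ½ K_a γ H² = 0.5×0.3920×17.2×3.9² = 51.27 kN/m.
Surcharge rectangle: K_a q H = 0.3920×13×3.9 = 19.87 kN/m.
Total = 51.27 + 19.87 = 71.15 kN/m.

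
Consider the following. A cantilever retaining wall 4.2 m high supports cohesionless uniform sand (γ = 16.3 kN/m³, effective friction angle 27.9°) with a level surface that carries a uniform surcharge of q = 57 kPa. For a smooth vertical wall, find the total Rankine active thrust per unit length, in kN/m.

139 kN/m

K_a = tan²(45° − φ/2) = 0.3625.
Soil triangle: ½ K_a γ H² = 0.5×0.3625×16.3×4.2² = 52.11 kN/m.
Surcharge rectangle: K_a q H = 0.3625×57×4.2 = 86.77 kN/m.
Total = 52.11 + 86.77 = 138.9 kN/m.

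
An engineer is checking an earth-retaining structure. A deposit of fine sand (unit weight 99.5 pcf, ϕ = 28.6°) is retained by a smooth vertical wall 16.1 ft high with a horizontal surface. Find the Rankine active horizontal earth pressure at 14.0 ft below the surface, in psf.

K_a = (1 − sin φ)/(1 + sin φ) = 0.3525.
σ_h = K_a γ z = 0.3525 × 99.5 × 14.0 = 491.1 psf.

491 psf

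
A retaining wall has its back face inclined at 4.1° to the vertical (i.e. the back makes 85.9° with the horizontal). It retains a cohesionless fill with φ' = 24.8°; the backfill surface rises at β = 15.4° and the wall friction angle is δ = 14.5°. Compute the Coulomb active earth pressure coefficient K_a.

K_a = sin²(α+φ) / [sin²α · sin(α−δ) · (1 + √{sin(φ+δ)sin(φ−β) / (sin(α−δ)sin(α+β))})²].
With α = 85.9°, φ = 24.8°, δ = 14.5°, β = 15.4°: K_a = 0.5218.

0.522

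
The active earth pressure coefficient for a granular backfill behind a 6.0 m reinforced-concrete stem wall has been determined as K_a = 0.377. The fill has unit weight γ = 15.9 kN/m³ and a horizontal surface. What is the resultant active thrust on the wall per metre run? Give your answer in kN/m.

108 kN/m

P = ½ K_a γ H² = 0.5 × 0.377 × 15.9 × 6.0² = 107.9 kN/m.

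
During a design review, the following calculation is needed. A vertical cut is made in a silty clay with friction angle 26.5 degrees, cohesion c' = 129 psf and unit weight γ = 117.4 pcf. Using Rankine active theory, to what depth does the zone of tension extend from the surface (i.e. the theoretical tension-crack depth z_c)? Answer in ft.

K_a = tan²(45° − 26.5°/2) = 0.3829; √K_a = 0.6188.
The active pressure is zero where K_a γ z = 2c√K_a, so z_c = 2c/(γ√K_a) = 2×129/(117.4×0.6188) = 3.551 ft.

3.55 ft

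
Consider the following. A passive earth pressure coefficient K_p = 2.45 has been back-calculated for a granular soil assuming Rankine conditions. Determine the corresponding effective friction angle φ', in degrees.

K_p = (1+sin φ)/(1−sin φ) ⇒ sin φ = (K_p − 1)/(K_p + 1) = 0.4203.
φ = arcsin(0.4203) = 24.85°.

24.9°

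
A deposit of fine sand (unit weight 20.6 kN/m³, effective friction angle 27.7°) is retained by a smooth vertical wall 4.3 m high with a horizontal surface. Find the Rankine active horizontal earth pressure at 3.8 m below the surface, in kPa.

K_a = (1 − sin φ)/(1 + sin φ) = 0.3653.
σ_h = K_a γ z = 0.3653 × 20.6 × 3.8 = 28.60 kPa.

28.6 kPa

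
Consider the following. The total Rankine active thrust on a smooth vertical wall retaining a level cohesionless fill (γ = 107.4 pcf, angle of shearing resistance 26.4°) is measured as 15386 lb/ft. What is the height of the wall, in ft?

K_a = 0.3844. P_a = ½ K_a γ H² ⇒ H = √(2P_a/(K_a γ)).
H = √(2×15386/(0.3844×107.4)) = 27.30 ft.

27.3 ft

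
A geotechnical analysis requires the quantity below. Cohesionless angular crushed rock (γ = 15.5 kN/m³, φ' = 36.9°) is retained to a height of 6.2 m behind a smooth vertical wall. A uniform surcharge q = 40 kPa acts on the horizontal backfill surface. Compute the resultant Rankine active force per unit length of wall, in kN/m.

136 kN/m

K_a = tan²(45° − φ/2) = 0.2497.
Soil triangle: ½ K_a γ H² = 0.5×0.2497×15.5×6.2² = 74.38 kN/m.
Surcharge rectangle: K_a q H = 0.2497×40×6.2 = 61.92 kN/m.
Total = 74.38 + 61.92 = 136.3 kN/m.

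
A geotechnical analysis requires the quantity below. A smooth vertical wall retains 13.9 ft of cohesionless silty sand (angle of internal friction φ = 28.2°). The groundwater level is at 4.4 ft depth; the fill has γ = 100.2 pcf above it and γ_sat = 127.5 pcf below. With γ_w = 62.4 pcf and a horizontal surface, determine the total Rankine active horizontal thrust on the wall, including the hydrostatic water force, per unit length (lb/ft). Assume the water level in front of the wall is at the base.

5720 lb/ft

K_a = tan²(45° − φ/2) = 0.3582.
γ' = 127.5 − 62.4 = 65.10 pcf. Depth below WT = 9.5 ft.
σ'_h at WT = K_a γ d_w = 157.9 psf; at base = 157.9 + K_a γ' × 9.5 = 379.4 psf.
P₁ (0–4.4 ft) = ½×157.9×4.4 = 347.4. P₂ (4.4–13.9 ft) = ½(157.9+379.4)×9.5 = 2552.
P_w = ½ γ_w h₂² = 0.5×62.4×9.5² = 2816. Total = 347.4+2552+2816 = 5716 lb/ft.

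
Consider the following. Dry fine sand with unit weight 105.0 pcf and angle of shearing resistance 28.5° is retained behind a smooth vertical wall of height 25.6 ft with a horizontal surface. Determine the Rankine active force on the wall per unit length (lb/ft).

12200 lb/ft

K_a = tan²(45° − φ/2) = 0.3540.
P_a = ½ K_a γ H² = 0.5 × 0.3540 × 105.0 × 25.6² = 12180 lb/ft.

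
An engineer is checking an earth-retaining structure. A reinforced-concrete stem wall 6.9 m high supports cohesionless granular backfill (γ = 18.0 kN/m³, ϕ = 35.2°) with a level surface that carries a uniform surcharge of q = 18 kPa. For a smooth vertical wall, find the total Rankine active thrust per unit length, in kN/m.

149 kN/m

K_a = tan²(45° − φ/2) = 0.2687.
Soil triangle: ½ K_a γ H² = 0.5×0.2687×18.0×6.9² = 115.1 kN/m.
Surcharge rectangle: K_a q H = 0.2687×18×6.9 = 33.37 kN/m.
Total = 115.1 + 33.37 = 148.5 kN/m.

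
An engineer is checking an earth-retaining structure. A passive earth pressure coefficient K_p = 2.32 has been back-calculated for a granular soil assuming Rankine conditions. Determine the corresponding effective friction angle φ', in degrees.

K_p = (1+sin φ)/(1−sin φ) ⇒ sin φ = (K_p − 1)/(K_p + 1) = 0.3976.
φ = arcsin(0.3976) = 23.43°.

23.4°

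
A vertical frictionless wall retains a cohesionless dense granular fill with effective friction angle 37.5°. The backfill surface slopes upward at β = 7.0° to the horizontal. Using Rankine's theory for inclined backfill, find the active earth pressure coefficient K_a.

K_a = cos β · (cos β − √(cos²β − cos²φ)) / (cos β + √(cos²β − cos²φ)).
cos β = 0.9925, cos φ = 0.7934, √(cos²β − cos²φ) = 0.5964.
K_a = 0.9925 × (0.9925 − 0.5964)/(0.9925 + 0.5964) = 0.2474.

0.247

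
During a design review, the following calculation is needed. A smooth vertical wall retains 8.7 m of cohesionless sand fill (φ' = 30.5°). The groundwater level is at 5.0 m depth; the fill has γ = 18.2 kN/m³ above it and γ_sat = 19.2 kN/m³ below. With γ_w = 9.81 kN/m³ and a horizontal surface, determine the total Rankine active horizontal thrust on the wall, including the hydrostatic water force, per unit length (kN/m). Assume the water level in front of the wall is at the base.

K_a = tan²(45° − φ/2) = 0.3267.
γ' = 19.2 − 9.81 = 9.390 kN/m³. Depth below WT = 3.7 m.
σ'_h at WT = K_a γ d_w = 29.73 kPa; at base = 29.73 + K_a γ' × 3.7 = 41.08 kPa.
P₁ (0–5.0 m) = ½×29.73×5.0 = 74.32. P₂ (5.0–8.7 m) = ½(29.73+41.08)×3.7 = 131.0.
P_w = ½ γ_w h₂² = 0.5×9.81×3.7² = 67.15. Total = 74.32+131.0+67.15 = 272.5 kN/m.

272 kN/m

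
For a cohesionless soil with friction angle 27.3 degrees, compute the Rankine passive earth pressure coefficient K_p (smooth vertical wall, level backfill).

K_p = (1 + sin φ)/(1 − sin φ) = tan²(45° + 27.3°/2) = 2.694.

2.69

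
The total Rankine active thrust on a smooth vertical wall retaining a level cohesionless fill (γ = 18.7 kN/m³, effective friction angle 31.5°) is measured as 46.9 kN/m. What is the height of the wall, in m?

4.00 m

K_a = 0.3136. P_a = ½ K_a γ H² ⇒ H = √(2P_a/(K_a γ)).
H = √(2×46.9/(0.3136×18.7)) = 3.999 m.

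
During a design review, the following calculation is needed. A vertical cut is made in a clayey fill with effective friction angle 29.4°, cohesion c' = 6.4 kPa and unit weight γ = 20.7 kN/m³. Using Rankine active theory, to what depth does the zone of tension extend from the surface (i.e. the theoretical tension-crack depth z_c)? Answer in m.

1.06 m

K_a = tan²(45° − 29.4°/2) = 0.3415; √K_a = 0.5844.
The active pressure is zero where K_a γ z = 2c√K_a, so z_c = 2c/(γ√K_a) = 2×6.4/(20.7×0.5844) = 1.058 m.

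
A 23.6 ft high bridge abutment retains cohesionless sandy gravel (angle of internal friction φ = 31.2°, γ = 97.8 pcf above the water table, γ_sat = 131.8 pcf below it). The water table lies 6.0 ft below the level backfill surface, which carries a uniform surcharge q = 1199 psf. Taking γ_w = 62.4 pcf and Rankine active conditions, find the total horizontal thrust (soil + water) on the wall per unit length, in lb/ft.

25900 lb/ft

K_a = tan²(45° − φ/2) = 0.3175.
γ' = 131.8 − 62.4 = 69.40 pcf. h₂ = H − d_w = 17.6 ft.
σ'_h: at surface K_a·q = 380.7; at WT K_a(q+γd_w) = 567.0; at base K_a(q+γd_w+γ'h₂) = 954.8 psf.
P₁ = ½(380.7+567.0)×6.0 = 2843; P₂ = ½(567.0+954.8)×17.6 = 13390; P_w = ½γ_w h₂² = 9665.
Total = 2843+13390+9665 = 25900 lb/ft.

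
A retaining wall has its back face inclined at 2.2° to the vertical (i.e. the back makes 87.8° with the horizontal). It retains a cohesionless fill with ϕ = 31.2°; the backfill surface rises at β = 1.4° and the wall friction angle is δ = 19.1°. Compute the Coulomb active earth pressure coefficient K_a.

0.305

K_a = sin²(α+φ) / [sin²α · sin(α−δ) · (1 + √{sin(φ+δ)sin(φ−β) / (sin(α−δ)sin(α+β))})²].
With α = 87.8°, φ = 31.2°, δ = 19.1°, β = 1.4°: K_a = 0.3055.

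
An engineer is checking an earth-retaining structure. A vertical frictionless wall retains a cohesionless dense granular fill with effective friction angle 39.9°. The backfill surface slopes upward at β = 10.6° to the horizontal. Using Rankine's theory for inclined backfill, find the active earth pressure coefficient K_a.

K_a = cos β · (cos β − √(cos²β − cos²φ)) / (cos β + √(cos²β − cos²φ)).
cos β = 0.9829, cos φ = 0.7672, √(cos²β − cos²φ) = 0.6145.
K_a = 0.9829 × (0.9829 − 0.6145)/(0.9829 + 0.6145) = 0.2267.

0.227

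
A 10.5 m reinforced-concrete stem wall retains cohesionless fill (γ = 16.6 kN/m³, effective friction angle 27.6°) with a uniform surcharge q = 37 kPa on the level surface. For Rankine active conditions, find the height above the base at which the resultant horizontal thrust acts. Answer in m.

K_a = 0.3668.
Triangular part P₁ = ½K_aγH² = 335.6 at H/3 = 3.500 m; rectangular part P₂ = K_a q H = 142.5 at H/2 = 5.250 m.
ȳ = (P₁·3.500 + P₂·5.250)/(P₁+P₂) = 4.022 m.

4.02 m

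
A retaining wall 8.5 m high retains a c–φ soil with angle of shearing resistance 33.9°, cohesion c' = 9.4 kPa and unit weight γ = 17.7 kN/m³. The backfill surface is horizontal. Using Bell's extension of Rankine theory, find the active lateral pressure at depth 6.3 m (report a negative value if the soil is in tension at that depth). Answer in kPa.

21.6 kPa

K_a = (1 − sin φ)/(1 + sin φ) = 0.2839.
σ_a = K_a γ z − 2c√K_a = 0.2839×17.7×6.3 − 2×9.4×0.5328 = 21.64 kPa.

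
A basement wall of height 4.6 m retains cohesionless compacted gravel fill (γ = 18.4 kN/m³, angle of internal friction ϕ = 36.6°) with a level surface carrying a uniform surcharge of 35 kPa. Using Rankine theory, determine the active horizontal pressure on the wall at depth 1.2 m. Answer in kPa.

14.4 kPa

K_a = (1 − sin φ)/(1 + sin φ) = 0.2530.
σ_v = γz + q = 18.4 × 1.2 + 35 = 57.08 kPa.
σ_h = K_a σ_v = 0.2530 × 57.08 = 14.44 kPa.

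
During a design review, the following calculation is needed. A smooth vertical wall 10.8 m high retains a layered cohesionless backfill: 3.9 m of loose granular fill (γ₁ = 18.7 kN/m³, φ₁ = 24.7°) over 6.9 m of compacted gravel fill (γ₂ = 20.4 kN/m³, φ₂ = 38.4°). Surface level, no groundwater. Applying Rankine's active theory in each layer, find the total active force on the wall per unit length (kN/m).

K_a1 = tan²(45°−24.7°/2) = 0.4106; K_a2 = tan²(45°−38.4°/2) = 0.2337.
Layer 1: σ at base = K_a1 γ₁ h₁ = 29.94 kPa; P₁ = ½×29.94×3.9 = 58.39.
Layer 2: σ_v at top = γ₁h₁ = 72.93; σ_h top = K_a2×72.93 = 17.04; σ_h base = K_a2×(72.93+20.4×6.9) = 49.94.
P₂ = ½(17.04+49.94)×6.9 = 231.1. Total P_a = 58.39+231.1 = 289.5 kN/m.

289 kN/m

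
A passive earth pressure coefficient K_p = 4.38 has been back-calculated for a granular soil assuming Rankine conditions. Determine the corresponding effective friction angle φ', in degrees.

38.9°

K_p = (1+sin φ)/(1−sin φ) ⇒ sin φ = (K_p − 1)/(K_p + 1) = 0.6283.
φ = arcsin(0.6283) = 38.92°.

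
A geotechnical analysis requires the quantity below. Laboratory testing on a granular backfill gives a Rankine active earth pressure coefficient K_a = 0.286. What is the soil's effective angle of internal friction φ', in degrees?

33.7°

K_a = tan²(45° − φ/2) ⇒ 45° − φ/2 = arctan(√0.286) = 28.14°.
φ = 2(45° − 28.14°) = 33.73°.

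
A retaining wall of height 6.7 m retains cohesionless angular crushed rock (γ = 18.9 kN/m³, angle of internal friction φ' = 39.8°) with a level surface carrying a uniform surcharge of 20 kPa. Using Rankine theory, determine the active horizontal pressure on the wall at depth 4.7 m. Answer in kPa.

23.9 kPa

K_a = (1 − sin φ)/(1 + sin φ) = 0.2194.
σ_v = γz + q = 18.9 × 4.7 + 20 = 108.8 kPa.
σ_h = K_a σ_v = 0.2194 × 108.8 = 23.88 kPa.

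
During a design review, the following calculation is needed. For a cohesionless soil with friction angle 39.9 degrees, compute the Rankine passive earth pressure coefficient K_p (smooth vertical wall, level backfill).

K_p = (1 + sin φ)/(1 − sin φ) = tan²(45° + 39.9°/2) = 4.578.

4.58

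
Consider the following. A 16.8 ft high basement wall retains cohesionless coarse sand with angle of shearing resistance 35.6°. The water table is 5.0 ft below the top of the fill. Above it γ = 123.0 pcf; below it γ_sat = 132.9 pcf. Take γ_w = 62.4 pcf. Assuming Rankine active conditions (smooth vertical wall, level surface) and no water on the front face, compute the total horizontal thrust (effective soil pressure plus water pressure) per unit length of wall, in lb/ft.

7960 lb/ft

K_a = tan²(45° − φ/2) = 0.2641.
γ' = 132.9 − 62.4 = 70.50 pcf. Depth below WT = 11.8 ft.
σ'_h at WT = K_a γ d_w = 162.4 psf; at base = 162.4 + K_a γ' × 11.8 = 382.2 psf.
P₁ (0–5.0 ft) = ½×162.4×5.0 = 406.1. P₂ (5.0–16.8 ft) = ½(162.4+382.2)×11.8 = 3213.
P_w = ½ γ_w h₂² = 0.5×62.4×11.8² = 4344. Total = 406.1+3213+4344 = 7964 lb/ft.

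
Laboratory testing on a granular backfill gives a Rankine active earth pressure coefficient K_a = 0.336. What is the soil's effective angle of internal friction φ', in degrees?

K_a = tan²(45° − φ/2) ⇒ 45° − φ/2 = arctan(√0.336) = 30.10°.
φ = 2(45° − 30.10°) = 29.80°.

29.8°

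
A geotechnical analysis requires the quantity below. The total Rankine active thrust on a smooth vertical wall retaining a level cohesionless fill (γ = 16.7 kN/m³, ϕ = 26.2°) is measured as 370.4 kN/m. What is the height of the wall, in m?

K_a = 0.3874. P_a = ½ K_a γ H² ⇒ H = √(2P_a/(K_a γ)).
H = √(2×370.4/(0.3874×16.7)) = 10.70 m.

10.7 m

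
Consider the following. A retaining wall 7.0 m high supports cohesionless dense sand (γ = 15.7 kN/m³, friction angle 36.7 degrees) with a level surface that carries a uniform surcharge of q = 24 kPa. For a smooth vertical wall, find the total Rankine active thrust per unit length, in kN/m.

139 kN/m

K_a = tan²(45° − φ/2) = 0.2519.
Soil triangle: ½ K_a γ H² = 0.5×0.2519×15.7×7.0² = 96.88 kN/m.
Surcharge rectangle: K_a q H = 0.2519×24×7.0 = 42.31 kN/m.
Total = 96.88 + 42.31 = 139.2 kN/m.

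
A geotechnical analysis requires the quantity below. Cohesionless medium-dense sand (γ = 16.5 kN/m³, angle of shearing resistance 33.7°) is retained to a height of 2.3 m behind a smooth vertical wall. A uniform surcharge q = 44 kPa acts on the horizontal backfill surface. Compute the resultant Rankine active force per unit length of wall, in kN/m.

41.5 kN/m

K_a = tan²(45° − φ/2) = 0.2863.
Soil triangle: ½ K_a γ H² = 0.5×0.2863×16.5×2.3² = 12.49 kN/m.
Surcharge rectangle: K_a q H = 0.2863×44×2.3 = 28.97 kN/m.
Total = 12.49 + 28.97 = 41.47 kN/m.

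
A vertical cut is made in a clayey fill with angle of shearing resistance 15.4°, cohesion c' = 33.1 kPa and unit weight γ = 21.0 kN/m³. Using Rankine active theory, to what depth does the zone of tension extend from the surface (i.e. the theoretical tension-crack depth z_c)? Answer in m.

K_a = tan²(45° − 15.4°/2) = 0.5803; √K_a = 0.7618.
The active pressure is zero where K_a γ z = 2c√K_a, so z_c = 2c/(γ√K_a) = 2×33.1/(21.0×0.7618) = 4.138 m.

4.14 m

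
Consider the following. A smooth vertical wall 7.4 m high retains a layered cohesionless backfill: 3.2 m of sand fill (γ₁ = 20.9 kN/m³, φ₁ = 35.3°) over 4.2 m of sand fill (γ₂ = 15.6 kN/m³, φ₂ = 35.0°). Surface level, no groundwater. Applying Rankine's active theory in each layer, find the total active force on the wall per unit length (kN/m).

K_a1 = tan²(45°−35.3°/2) = 0.2675; K_a2 = tan²(45°−35.0°/2) = 0.2710.
Layer 1: σ at base = K_a1 γ₁ h₁ = 17.89 kPa; P₁ = ½×17.89×3.2 = 28.63.
Layer 2: σ_v at top = γ₁h₁ = 66.88; σ_h top = K_a2×66.88 = 18.12; σ_h base = K_a2×(66.88+15.6×4.2) = 35.88.
P₂ = ½(18.12+35.88)×4.2 = 113.4. Total P_a = 28.63+113.4 = 142.0 kN/m.

142 kN/m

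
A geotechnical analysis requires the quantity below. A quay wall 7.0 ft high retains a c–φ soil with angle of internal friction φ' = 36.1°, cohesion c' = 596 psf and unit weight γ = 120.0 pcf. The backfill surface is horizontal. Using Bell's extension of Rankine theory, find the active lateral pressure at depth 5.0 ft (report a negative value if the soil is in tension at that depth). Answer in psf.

K_a = (1 − sin φ)/(1 + sin φ) = 0.2585.
σ_a = K_a γ z − 2c√K_a = 0.2585×120.0×5.0 − 2×596×0.5084 = -450.9 psf.

-451 psf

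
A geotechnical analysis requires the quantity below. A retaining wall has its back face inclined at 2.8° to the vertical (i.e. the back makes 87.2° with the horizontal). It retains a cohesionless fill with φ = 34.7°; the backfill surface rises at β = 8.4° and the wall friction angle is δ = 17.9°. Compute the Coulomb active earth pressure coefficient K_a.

0.296

K_a = sin²(α+φ) / [sin²α · sin(α−δ) · (1 + √{sin(φ+δ)sin(φ−β) / (sin(α−δ)sin(α+β))})²].
With α = 87.2°, φ = 34.7°, δ = 17.9°, β = 8.4°: K_a = 0.2962.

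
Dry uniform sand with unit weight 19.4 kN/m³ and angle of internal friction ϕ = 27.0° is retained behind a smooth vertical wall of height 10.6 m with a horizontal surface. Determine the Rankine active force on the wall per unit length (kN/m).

409 kN/m

K_a = tan²(45° − φ/2) = 0.3755.
P_a = ½ K_a γ H² = 0.5 × 0.3755 × 19.4 × 10.6² = 409.3 kN/m.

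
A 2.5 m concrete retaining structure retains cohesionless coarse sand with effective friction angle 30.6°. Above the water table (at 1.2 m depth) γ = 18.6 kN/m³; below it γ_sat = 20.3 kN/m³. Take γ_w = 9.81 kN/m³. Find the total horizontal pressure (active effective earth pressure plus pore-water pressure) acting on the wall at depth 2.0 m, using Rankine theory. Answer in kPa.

K_a = (1 − sin φ)/(1 + sin φ) = 0.3253.
γ' = 20.3 − 9.81 = 10.49 kN/m³.
Effective vertical stress at 2.0 m: σ'_v = 18.6×1.2 + 10.49×0.800 = 30.71 kPa.
σ'_h = K_a σ'_v = 0.3253 × 30.71 = 9.992 kPa; u = γ_w × 0.800 = 7.848 kPa.
Total σ_h = 9.992 + 7.848 = 17.84 kPa.

17.8 kPa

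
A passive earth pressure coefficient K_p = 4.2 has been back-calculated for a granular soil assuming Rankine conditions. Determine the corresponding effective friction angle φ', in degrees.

38.0°

K_p = (1+sin φ)/(1−sin φ) ⇒ sin φ = (K_p − 1)/(K_p + 1) = 0.6154.
φ = arcsin(0.6154) = 37.98°.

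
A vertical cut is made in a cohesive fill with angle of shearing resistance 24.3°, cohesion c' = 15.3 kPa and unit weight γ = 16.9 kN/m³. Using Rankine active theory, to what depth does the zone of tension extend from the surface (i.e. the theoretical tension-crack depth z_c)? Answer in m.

2.80 m

K_a = tan²(45° − 24.3°/2) = 0.4169; √K_a = 0.6457.
The active pressure is zero where K_a γ z = 2c√K_a, so z_c = 2c/(γ√K_a) = 2×15.3/(16.9×0.6457) = 2.804 m.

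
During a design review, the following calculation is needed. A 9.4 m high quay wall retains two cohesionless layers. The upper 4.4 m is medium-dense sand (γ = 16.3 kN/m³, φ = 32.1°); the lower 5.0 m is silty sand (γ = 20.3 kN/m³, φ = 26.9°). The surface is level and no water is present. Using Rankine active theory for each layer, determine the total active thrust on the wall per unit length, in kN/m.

K_a1 = tan²(45°−32.1°/2) = 0.3060; K_a2 = tan²(45°−26.9°/2) = 0.3770.
Layer 1: σ at base = K_a1 γ₁ h₁ = 21.95 kPa; P₁ = ½×21.95×4.4 = 48.28.
Layer 2: σ_v at top = γ₁h₁ = 71.72; σ_h top = K_a2×71.72 = 27.04; σ_h base = K_a2×(71.72+20.3×5.0) = 65.30.
P₂ = ½(27.04+65.30)×5.0 = 230.9. Total P_a = 48.28+230.9 = 279.1 kN/m.

279 kN/m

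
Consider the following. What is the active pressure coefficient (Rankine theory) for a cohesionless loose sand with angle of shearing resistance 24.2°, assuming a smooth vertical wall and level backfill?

0.419

K_a = (1 − sin φ)/(1 + sin φ) = (1 − sin 24.2°)/(1 + sin 24.2°) = 0.4185.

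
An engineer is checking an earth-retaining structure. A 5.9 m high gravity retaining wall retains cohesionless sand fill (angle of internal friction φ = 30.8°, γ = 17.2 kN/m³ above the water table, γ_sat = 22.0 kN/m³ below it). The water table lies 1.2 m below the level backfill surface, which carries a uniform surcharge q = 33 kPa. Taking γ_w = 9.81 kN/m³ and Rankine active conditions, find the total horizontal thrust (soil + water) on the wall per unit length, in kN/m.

250 kN/m

K_a = tan²(45° − φ/2) = 0.3227.
γ' = 22.0 − 9.81 = 12.19 kN/m³. h₂ = H − d_w = 4.7 m.
σ'_h: at surface K_a·q = 10.65; at WT K_a(q+γd_w) = 17.31; at base K_a(q+γd_w+γ'h₂) = 35.80 kPa.
P₁ = ½(10.65+17.31)×1.2 = 16.78; P₂ = ½(17.31+35.80)×4.7 = 124.8; P_w = ½γ_w h₂² = 108.4.
Total = 16.78+124.8+108.4 = 249.9 kN/m.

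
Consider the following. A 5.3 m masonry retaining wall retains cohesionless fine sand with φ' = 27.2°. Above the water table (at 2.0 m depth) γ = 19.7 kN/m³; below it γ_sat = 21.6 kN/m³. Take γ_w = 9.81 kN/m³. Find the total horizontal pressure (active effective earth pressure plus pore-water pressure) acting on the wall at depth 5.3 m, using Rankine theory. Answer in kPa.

61.5 kPa

K_a = (1 − sin φ)/(1 + sin φ) = 0.3726.
γ' = 21.6 − 9.81 = 11.79 kN/m³.
Effective vertical stress at 5.3 m: σ'_v = 19.7×2.0 + 11.79×3.30 = 78.31 kPa.
σ'_h = K_a σ'_v = 0.3726 × 78.31 = 29.18 kPa; u = γ_w × 3.30 = 32.37 kPa.
Total σ_h = 29.18 + 32.37 = 61.55 kPa.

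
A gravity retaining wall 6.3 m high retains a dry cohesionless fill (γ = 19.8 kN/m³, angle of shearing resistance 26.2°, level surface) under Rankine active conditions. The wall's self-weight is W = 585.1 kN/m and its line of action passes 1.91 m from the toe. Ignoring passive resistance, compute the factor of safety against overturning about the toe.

K_a = tan²(45° − 26.2°/2) = 0.3874.
P_a = ½K_aγH² = 0.5×0.3874×19.8×6.3² = 152.2 kN/m, acting at H/3 = 2.100 m above the base.
Overturning moment M_o = P_a × H/3 = 152.2 × 2.100 = 319.7.
Resisting moment M_r = W × 1.91 = 585.1 × 1.91 = 1118.
FS_overturning = M_r/M_o = 1118/319.7 = 3.496.

3.50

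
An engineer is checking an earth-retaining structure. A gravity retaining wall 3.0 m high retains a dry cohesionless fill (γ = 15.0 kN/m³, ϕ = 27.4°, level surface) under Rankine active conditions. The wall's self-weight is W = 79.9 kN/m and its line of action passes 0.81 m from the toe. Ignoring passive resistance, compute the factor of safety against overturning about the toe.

K_a = tan²(45° − 27.4°/2) = 0.3697.
P_a = ½K_aγH² = 0.5×0.3697×15.0×3.0² = 24.95 kN/m, acting at H/3 = 1.000 m above the base.
Overturning moment M_o = P_a × H/3 = 24.95 × 1.000 = 24.95.
Resisting moment M_r = W × 0.81 = 79.9 × 0.81 = 64.72.
FS_overturning = M_r/M_o = 64.72/24.95 = 2.594.

2.59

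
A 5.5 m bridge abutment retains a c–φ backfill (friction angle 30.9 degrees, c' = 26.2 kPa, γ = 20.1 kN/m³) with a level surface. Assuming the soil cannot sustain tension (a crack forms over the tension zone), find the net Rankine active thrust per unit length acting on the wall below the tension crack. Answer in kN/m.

2.63 kN/m

K_a = 0.3214; √K_a = 0.5669.
Tension-crack depth z_c = 2c/(γ√K_a) = 2×26.2/(20.1×0.5669) = 4.598 m.
σ_a at base = K_a γ H − 2c√K_a = 0.3214×20.1×5.5 − 2×26.2×0.5669 = 5.824 kPa.
P_a = ½ × 5.824 × (H − z_c) = 0.5×5.824×0.9016 = 2.626 kN/m.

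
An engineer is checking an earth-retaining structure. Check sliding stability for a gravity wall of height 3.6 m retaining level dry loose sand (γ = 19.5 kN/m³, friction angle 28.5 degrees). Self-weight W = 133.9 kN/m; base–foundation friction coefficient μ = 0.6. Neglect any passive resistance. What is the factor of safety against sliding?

K_a = tan²(45° − 28.5°/2) = 0.3540.
P_a = ½K_aγH² = 0.5×0.3540×19.5×3.6² = 44.73 kN/m, acting at H/3 = 1.200 m above the base.
FS_sliding = μW / P_a = 0.6×133.9 / 44.73 = 1.796.

1.80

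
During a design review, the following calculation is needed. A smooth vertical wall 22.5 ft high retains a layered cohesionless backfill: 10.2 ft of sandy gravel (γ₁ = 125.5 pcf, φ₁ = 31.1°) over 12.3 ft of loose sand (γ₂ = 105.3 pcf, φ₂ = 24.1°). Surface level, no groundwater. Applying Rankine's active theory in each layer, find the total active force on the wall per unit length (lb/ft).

12000 lb/ft

K_a1 = tan²(45°−31.1°/2) = 0.3188; K_a2 = tan²(45°−24.1°/2) = 0.4201.
Layer 1: σ at base = K_a1 γ₁ h₁ = 408.1 psf; P₁ = ½×408.1×10.2 = 2081.
Layer 2: σ_v at top = γ₁h₁ = 1280; σ_h top = K_a2×1280 = 537.8; σ_h base = K_a2×(1280+105.3×12.3) = 1082.
P₂ = ½(537.8+1082)×12.3 = 9961. Total P_a = 2081+9961 = 12040 lb/ft.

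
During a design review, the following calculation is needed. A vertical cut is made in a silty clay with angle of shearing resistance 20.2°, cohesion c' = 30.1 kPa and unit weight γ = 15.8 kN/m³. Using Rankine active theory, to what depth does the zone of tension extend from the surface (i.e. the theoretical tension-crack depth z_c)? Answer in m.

K_a = tan²(45° − 20.2°/2) = 0.4867; √K_a = 0.6976.
The active pressure is zero where K_a γ z = 2c√K_a, so z_c = 2c/(γ√K_a) = 2×30.1/(15.8×0.6976) = 5.462 m.

5.46 m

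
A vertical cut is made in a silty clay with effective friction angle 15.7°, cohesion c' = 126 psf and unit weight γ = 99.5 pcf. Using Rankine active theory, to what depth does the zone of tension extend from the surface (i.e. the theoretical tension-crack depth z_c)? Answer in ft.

3.34 ft

K_a = tan²(45° − 15.7°/2) = 0.5741; √K_a = 0.7577.
The active pressure is zero where K_a γ z = 2c√K_a, so z_c = 2c/(γ√K_a) = 2×126/(99.5×0.7577) = 3.343 ft.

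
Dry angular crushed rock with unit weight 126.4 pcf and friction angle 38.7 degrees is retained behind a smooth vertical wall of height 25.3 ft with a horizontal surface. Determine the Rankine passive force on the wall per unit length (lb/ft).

175000 lb/ft

K_p = tan²(45° + φ/2) = 4.337.
P_p = ½ K_p γ H² = 0.5 × 4.337 × 126.4 × 25.3² = 175400 lb/ft.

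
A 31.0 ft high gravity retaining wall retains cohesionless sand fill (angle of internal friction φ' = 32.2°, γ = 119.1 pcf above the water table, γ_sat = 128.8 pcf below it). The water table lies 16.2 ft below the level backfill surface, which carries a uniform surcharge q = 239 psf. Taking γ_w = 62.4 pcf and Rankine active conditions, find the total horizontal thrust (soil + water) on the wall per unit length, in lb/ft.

K_a = tan²(45° − φ/2) = 0.3047.
γ' = 128.8 − 62.4 = 66.40 pcf. h₂ = H − d_w = 14.8 ft.
σ'_h: at surface K_a·q = 72.83; at WT K_a(q+γd_w) = 660.8; at base K_a(q+γd_w+γ'h₂) = 960.3 psf.
P₁ = ½(72.83+660.8)×16.2 = 5942; P₂ = ½(660.8+960.3)×14.8 = 12000; P_w = ½γ_w h₂² = 6834.
Total = 5942+12000+6834 = 24770 lb/ft.

24800 lb/ft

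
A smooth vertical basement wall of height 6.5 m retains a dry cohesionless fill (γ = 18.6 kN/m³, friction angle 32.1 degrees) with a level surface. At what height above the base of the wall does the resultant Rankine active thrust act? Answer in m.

2.17 m

K_a = 0.3060.
The pressure distribution is triangular, so the resultant acts at H/3 above the base = 6.5/3 = 2.167 m.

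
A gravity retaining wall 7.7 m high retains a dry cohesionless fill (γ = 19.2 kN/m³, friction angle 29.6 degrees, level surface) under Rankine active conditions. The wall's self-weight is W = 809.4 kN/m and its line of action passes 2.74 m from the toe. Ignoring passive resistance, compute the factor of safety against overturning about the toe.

K_a = tan²(45° − 29.6°/2) = 0.3387.
P_a = ½K_aγH² = 0.5×0.3387×19.2×7.7² = 192.8 kN/m, acting at H/3 = 2.567 m above the base.
Overturning moment M_o = P_a × H/3 = 192.8 × 2.567 = 494.9.
Resisting moment M_r = W × 2.74 = 809.4 × 2.74 = 2218.
FS_overturning = M_r/M_o = 2218/494.9 = 4.482.

4.48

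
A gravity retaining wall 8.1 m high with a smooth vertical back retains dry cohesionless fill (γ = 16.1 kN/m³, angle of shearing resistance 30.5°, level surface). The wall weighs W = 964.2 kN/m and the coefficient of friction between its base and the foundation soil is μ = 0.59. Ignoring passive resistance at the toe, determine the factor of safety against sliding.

K_a = tan²(45° − 30.5°/2) = 0.3267.
P_a = ½K_aγH² = 0.5×0.3267×16.1×8.1² = 172.5 kN/m, acting at H/3 = 2.700 m above the base.
FS_sliding = μW / P_a = 0.59×964.2 / 172.5 = 3.297.

3.30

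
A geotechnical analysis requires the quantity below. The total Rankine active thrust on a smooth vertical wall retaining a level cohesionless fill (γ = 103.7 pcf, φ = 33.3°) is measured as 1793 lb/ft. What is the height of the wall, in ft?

K_a = 0.2911. P_a = ½ K_a γ H² ⇒ H = √(2P_a/(K_a γ)).
H = √(2×1793/(0.2911×103.7)) = 10.90 ft.

10.9 ft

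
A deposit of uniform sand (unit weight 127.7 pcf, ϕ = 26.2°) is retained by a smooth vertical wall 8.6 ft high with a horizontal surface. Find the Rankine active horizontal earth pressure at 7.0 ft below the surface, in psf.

346 psf

K_a = (1 − sin φ)/(1 + sin φ) = 0.3874.
σ_h = K_a γ z = 0.3874 × 127.7 × 7.0 = 346.3 psf.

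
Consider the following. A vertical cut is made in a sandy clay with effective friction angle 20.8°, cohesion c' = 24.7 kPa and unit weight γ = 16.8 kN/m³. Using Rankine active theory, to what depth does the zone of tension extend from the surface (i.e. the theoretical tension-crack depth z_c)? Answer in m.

K_a = tan²(45° − 20.8°/2) = 0.4759; √K_a = 0.6899.
The active pressure is zero where K_a γ z = 2c√K_a, so z_c = 2c/(γ√K_a) = 2×24.7/(16.8×0.6899) = 4.262 m.

4.26 m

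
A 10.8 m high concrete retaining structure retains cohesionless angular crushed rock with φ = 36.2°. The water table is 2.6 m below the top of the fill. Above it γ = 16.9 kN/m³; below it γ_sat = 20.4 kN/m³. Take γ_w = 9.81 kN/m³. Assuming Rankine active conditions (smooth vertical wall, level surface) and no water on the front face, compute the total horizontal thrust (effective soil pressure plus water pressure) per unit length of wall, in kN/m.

K_a = tan²(45° − φ/2) = 0.2574.
γ' = 20.4 − 9.81 = 10.59 kN/m³. Depth below WT = 8.2 m.
σ'_h at WT = K_a γ d_w = 11.31 kPa; at base = 11.31 + K_a γ' × 8.2 = 33.66 kPa.
P₁ (0–2.6 m) = ½×11.31×2.6 = 14.70. P₂ (2.6–10.8 m) = ½(11.31+33.66)×8.2 = 184.4.
P_w = ½ γ_w h₂² = 0.5×9.81×8.2² = 329.8. Total = 14.70+184.4+329.8 = 528.9 kN/m.

529 kN/m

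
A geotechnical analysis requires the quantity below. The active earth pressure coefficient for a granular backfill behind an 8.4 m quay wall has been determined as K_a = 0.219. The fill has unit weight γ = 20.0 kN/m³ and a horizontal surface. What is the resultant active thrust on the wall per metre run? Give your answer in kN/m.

155 kN/m

P = ½ K_a γ H² = 0.5 × 0.219 × 20.0 × 8.4² = 154.5 kN/m.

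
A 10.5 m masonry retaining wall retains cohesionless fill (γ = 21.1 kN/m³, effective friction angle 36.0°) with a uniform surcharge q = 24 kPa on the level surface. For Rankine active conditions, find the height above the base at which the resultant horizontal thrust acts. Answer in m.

K_a = 0.2596.
Triangular part P₁ = ½K_aγH² = 302.0 at H/3 = 3.500 m; rectangular part P₂ = K_a q H = 65.42 at H/2 = 5.250 m.
ȳ = (P₁·3.500 + P₂·5.250)/(P₁+P₂) = 3.812 m.

3.81 m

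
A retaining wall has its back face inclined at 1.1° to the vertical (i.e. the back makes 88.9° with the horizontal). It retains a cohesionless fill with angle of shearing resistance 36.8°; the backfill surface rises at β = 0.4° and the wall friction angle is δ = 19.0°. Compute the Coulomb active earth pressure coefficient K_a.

0.237

K_a = sin²(α+φ) / [sin²α · sin(α−δ) · (1 + √{sin(φ+δ)sin(φ−β) / (sin(α−δ)sin(α+β))})²].
With α = 88.9°, φ = 36.8°, δ = 19.0°, β = 0.4°: K_a = 0.2366.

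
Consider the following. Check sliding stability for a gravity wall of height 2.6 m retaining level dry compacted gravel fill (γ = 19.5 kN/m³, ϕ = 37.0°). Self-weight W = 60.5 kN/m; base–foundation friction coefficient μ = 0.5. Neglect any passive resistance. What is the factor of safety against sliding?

1.85

K_a = tan²(45° − 37.0°/2) = 0.2486.
P_a = ½K_aγH² = 0.5×0.2486×19.5×2.6² = 16.38 kN/m, acting at H/3 = 0.8667 m above the base.
FS_sliding = μW / P_a = 0.5×60.5 / 16.38 = 1.846.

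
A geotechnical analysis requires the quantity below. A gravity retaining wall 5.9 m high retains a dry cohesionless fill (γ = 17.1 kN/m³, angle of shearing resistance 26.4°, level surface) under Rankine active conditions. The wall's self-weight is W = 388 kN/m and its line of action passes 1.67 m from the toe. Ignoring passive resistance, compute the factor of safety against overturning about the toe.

K_a = tan²(45° − 26.4°/2) = 0.3844.
P_a = ½K_aγH² = 0.5×0.3844×17.1×5.9² = 114.4 kN/m, acting at H/3 = 1.967 m above the base.
Overturning moment M_o = P_a × H/3 = 114.4 × 1.967 = 225.0.
Resisting moment M_r = W × 1.67 = 388 × 1.67 = 648.0.
FS_overturning = M_r/M_o = 648.0/225.0 = 2.880.

2.88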